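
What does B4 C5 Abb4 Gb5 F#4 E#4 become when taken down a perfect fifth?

E4 F4 Dbb4 Cb5 B3 A#3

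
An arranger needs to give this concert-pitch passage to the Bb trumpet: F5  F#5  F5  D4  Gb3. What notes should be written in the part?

G5 G#5 G5 E4 Ab3

The Bb trumpet sounds a major second below written, so the written part must be a major second above concert — transpose each note up.
F5 → G5
F#5 → G#5
F5 → G5
D4 → E4
Gb3 → Ab3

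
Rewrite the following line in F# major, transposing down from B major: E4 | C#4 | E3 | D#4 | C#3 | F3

B major to F# major down is a perfect fourth, so every note moves down by that interval.
E4 → B3
C#4 → G#3
E3 → B2
D#4 → A#3
C#3 → G#2
F3 → C3

B3 G#3 B2 A#3 G#2 C3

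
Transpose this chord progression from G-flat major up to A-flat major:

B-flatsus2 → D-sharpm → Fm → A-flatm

Csus2 E#m Gm Bbm

G-flat major up to A-flat major is a major second; each chord root moves by that interval while the quality stays the same.
B-flatsus2: root B-flat up a major second → C, giving Csus2.
D-sharpm: root D-sharp up a major second → E#, giving E#m.
Fm: root F up a major second → G, giving Gm.
A-flatm: root A-flat up a major second → Bb, giving Bbm.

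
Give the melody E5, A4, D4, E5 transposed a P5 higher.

A perfect fifth up from E5 gives B5.
A4 up a perfect fifth is E5.
D4 up a perfect fifth is A4.
E5 up a perfect fifth is B5.

B5 E5 A4 B5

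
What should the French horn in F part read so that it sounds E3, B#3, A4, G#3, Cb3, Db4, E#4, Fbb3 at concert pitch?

B3 F##4 E5 D#4 Gb3 Ab4 B#4 Cbb4

Written C4 sounds as F3 on the French horn in F, so concert pitches are written a perfect fifth up.
E3 becomes B3
B#3 becomes F##4
A4 becomes E5
G#3 becomes D#4
Cb3 becomes Gb3
Db4 becomes Ab4
E#4 becomes B#4
Fbb3 becomes Cbb4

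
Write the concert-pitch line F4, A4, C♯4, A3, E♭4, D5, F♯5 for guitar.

F5 A5 C#5 A4 Eb5 D6 F#6

The guitar sounds a perfect octave below written, so the written part must be a perfect octave above concert — transpose each note up.
F4 to F5
A4 to A5
C#4 to C#5
A3 to A4
Eb4 to Eb5
D5 to D6
F#5 to F#6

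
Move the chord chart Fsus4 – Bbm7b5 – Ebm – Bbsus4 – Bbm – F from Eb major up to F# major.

Eb major up to F# major is an augmented second; each chord root moves by that interval while the quality stays the same.
Fsus4: root F up an augmented second → G#, giving G#sus4.
Bbm7b5: root Bb up an augmented second → C#, giving C#m7b5.
Ebm: root Eb up an augmented second → F#, giving F#m.
Bbsus4: root Bb up an augmented second → C#, giving C#sus4.
Bbm: root Bb up an augmented second → C#, giving C#m.
F: root F up an augmented second → G#, giving G#.

G#sus4 C#m7b5 F#m C#sus4 C#m G#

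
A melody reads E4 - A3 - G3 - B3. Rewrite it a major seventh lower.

E4: a seventh down reaches F, and 11 semitones makes it F3.
A major seventh down from A3 gives Bb2.
A major seventh down from G3 gives Ab2.
A major seventh down from B3 gives C3.

F3 Bb2 Ab2 C3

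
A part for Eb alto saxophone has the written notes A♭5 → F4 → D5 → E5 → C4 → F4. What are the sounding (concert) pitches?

Written C4 on the Eb alto saxophone sounds as Eb3, a major sixth lower; apply that shift to every note.
Ab5 gives Cb5
F4 gives Ab3
D5 gives F4
E5 gives G4
C4 gives Eb3
F4 gives Ab3

Cb5 Ab3 F4 G4 Eb3 Ab3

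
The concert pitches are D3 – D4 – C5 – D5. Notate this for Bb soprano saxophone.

E3 E4 D5 E5

The Bb soprano saxophone sounds a major second below written, so the written part must be a major second above concert — transpose each note up.
D3 becomes E3
D4 becomes E4
C5 becomes D5
D5 becomes E5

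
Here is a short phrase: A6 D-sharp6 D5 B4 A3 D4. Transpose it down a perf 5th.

A perfect fifth down from A6 gives D6.
D#6 down a perfect fifth is G#5.
D5: a fifth down reaches G, and 7 semitones makes it G4.
B4 down a perfect fifth is E4.
A perfect fifth down from A3 gives D3.
A perfect fifth down from D4 gives G3.

D6 G#5 G4 E4 D3 G3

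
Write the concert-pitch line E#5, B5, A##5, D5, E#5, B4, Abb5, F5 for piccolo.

The piccolo sounds a perfect octave above written, so the written part must be a perfect octave below concert — transpose each note down.
E#5 becomes E#4
B5 becomes B4
A##5 becomes A##4
D5 becomes D4
E#5 becomes E#4
B4 becomes B3
Abb5 becomes Abb4
F5 becomes F4

E#4 B4 A##4 D4 E#4 B3 Abb4 F4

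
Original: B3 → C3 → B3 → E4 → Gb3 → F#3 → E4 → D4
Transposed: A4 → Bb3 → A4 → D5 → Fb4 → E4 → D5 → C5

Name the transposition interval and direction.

up a minor seventh

Take the first pair: B3 → A4. B to A spans 7 letter names, so the interval is some kind of seventh.
B3 to A4 is 10 semitones, which makes it a minor seventh; the second version is higher, so the direction is up.
Checking another pair — D4 → C5 — gives the same interval.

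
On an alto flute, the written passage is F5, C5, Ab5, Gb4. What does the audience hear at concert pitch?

C5 G4 Eb5 Db4

The alto flute sounds a perfect fourth below written, so transpose each written note down a perfect fourth.
F5 gives C5
C5 gives G4
Ab5 gives Eb5
Gb4 gives Db4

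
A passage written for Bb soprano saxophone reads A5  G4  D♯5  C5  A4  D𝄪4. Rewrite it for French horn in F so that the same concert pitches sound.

First find concert pitch: the Bb soprano saxophone sounds a major second below written, so A5 G4 D♯5 C5 A4 D𝄪4 sounds G5 F4 C#5 Bb4 G4 C##4.
Then write for French horn in F: it sounds a perfect fifth below written, so the part must be a perfect fifth above concert.
G5 → D6
F4 → C5
C#5 → G#5
Bb4 → F5
G4 → D5
C##4 → G##4

D6 C5 G#5 F5 D5 G##4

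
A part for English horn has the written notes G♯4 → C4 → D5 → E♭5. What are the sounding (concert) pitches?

C#4 F3 G4 Ab4

The English horn sounds a perfect fifth below written, so transpose each written note down a perfect fifth.
G#4 -> C#4
C4 -> F3
D5 -> G4
Eb5 -> Ab4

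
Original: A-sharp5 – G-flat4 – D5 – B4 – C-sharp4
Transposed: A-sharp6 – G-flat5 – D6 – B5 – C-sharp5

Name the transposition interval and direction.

From A#5 to A#6 is 8 letter names — an octave of some quality.
A#5 to A#6 is 12 semitones, which makes it a perfect octave; the second version is higher, so the direction is up.
Checking another pair — C#4 → C#5 — gives the same interval.

up a perfect octave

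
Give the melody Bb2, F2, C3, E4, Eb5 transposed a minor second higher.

Cb3 Gb2 Db3 F4 Fb5

Bb2: a second up reaches C, and 1 semitone makes it Cb3.
F2: a second up reaches G, and 1 semitone makes it Gb2.
A minor second up from C3 gives Db3.
A minor second up from E4 gives F4.
A minor second up from Eb5 gives Fb5.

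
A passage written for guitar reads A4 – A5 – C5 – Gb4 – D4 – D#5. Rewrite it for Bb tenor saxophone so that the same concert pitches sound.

B4 B5 D5 Ab4 E4 E#5

First find concert pitch: the guitar sounds a perfect octave below written, so A4 A5 C5 Gb4 D4 D#5 sounds A3 A4 C4 Gb3 D3 D#4.
Then write for Bb tenor saxophone: it sounds a major ninth below written, so the part must be a major ninth above concert.
A3 → B4
A4 → B5
C4 → D5
Gb3 → Ab4
D3 → E4
D#4 → E#5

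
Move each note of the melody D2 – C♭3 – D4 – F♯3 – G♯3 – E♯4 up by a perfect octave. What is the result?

D2: an octave up reaches D, and 12 semitones makes it D3.
Cb3 up a perfect octave is Cb4.
A perfect octave up from D4 gives D5.
F#3: an octave up reaches F, and 12 semitones makes it F#4.
G#3: an octave up reaches G, and 12 semitones makes it G#4.
E#4: an octave up reaches E, and 12 semitones makes it E#5.

D3 Cb4 D5 F#4 G#4 E#5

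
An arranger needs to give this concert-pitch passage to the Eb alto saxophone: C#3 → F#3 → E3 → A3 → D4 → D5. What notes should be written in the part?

A#3 D#4 C#4 F#4 B4 B5

The Eb alto saxophone sounds a major sixth below written, so the written part must be a major sixth above concert — transpose each note up.
C#3 becomes A#3
F#3 becomes D#4
E3 becomes C#4
A3 becomes F#4
D4 becomes B4
D5 becomes B5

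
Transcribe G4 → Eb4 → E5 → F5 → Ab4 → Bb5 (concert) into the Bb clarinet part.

A4 F4 F#5 G5 Bb4 C6

The Bb clarinet sounds a major second below written, so the written part must be a major second above concert — transpose each note up.
G4 -> A4
Eb4 -> F4
E5 -> F#5
F5 -> G5
Ab4 -> Bb4
Bb5 -> C6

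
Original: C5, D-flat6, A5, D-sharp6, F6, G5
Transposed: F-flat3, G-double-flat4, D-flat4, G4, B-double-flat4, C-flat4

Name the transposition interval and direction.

down an augmented twelfth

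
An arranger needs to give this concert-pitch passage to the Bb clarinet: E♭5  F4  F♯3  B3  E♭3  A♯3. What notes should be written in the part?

The Bb clarinet sounds a major second below written, so the written part must be a major second above concert — transpose each note up.
Eb5 -> F5
F4 -> G4
F#3 -> G#3
B3 -> C#4
Eb3 -> F3
A#3 -> B#3

F5 G4 G#3 C#4 F3 B#3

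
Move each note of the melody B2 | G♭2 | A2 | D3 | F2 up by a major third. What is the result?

D#3 Bb2 C#3 F#3 A2

B2 → D#3
Gb2 → Bb2
A2 → C#3
D3 → F#3
F2 → A2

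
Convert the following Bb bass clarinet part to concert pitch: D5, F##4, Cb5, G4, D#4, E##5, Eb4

Written C4 on the Bb bass clarinet sounds as Bb2, a major ninth lower; apply that shift to every note.
D5 → C4
F##4 → E#3
Cb5 → Bbb3
G4 → F3
D#4 → C#3
E##5 → D##4
Eb4 → Db3

C4 E#3 Bbb3 F3 C#3 D##4 Db3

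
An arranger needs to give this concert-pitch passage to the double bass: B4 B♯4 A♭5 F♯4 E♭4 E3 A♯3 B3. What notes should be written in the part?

The double bass sounds a perfect octave below written, so the written part must be a perfect octave above concert — transpose each note up.
B4 -> B5
B#4 -> B#5
Ab5 -> Ab6
F#4 -> F#5
Eb4 -> Eb5
E3 -> E4
A#3 -> A#4
B3 -> B4

B5 B#5 Ab6 F#5 Eb5 E4 A#4 B4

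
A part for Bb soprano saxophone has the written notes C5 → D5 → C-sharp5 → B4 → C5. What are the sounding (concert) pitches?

Bb4 C5 B4 A4 Bb4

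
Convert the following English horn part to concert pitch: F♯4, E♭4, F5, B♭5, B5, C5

B3 Ab3 Bb4 Eb5 E5 F4

The English horn sounds a perfect fifth below written, so transpose each written note down a perfect fifth.
F#4 → B3
Eb4 → Ab3
F5 → Bb4
Bb5 → Eb5
B5 → E5
C5 → F4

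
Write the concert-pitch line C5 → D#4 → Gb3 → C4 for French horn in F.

The French horn in F sounds a perfect fifth below written, so the written part must be a perfect fifth above concert — transpose each note up.
C5 to G5
D#4 to A#4
Gb3 to Db4
C4 to G4

G5 A#4 Db4 G4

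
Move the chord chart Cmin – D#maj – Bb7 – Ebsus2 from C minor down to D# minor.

D#min E##maj C#7 F#sus2

C minor down to D# minor is a diminished seventh; each chord root moves by that interval while the quality stays the same.
Cmin: root C down a diminished seventh → D#, giving D#min.
D#maj: root D# down a diminished seventh → E##, giving E##maj.
Bb7: root Bb down a diminished seventh → C#, giving C#7.
Ebsus2: root Eb down a diminished seventh → F#, giving F#sus2.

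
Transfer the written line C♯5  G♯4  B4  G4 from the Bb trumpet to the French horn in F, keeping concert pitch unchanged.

First find concert pitch: the Bb trumpet sounds a major second below written, so C♯5 G♯4 B4 G4 sounds B4 F#4 A4 F4.
Then write for French horn in F: it sounds a perfect fifth below written, so the part must be a perfect fifth above concert.
B4 → F#5
F#4 → C#5
A4 → E5
F4 → C5

F#5 C#5 E5 C5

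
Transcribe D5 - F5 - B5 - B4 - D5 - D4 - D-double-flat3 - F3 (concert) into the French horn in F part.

The French horn in F sounds a perfect fifth below written, so the written part must be a perfect fifth above concert — transpose each note up.
D5 becomes A5
F5 becomes C6
B5 becomes F#6
B4 becomes F#5
D5 becomes A5
D4 becomes A4
Dbb3 becomes Abb3
F3 becomes C4

A5 C6 F#6 F#5 A5 A4 Abb3 C4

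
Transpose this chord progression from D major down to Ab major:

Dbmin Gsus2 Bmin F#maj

D major down to Ab major is an augmented fourth; each chord root moves by that interval while the quality stays the same.
Dbmin: root Db down an augmented fourth → Abb, giving Abbmin.
Gsus2: root G down an augmented fourth → Db, giving Dbsus2.
Bmin: root B down an augmented fourth → F, giving Fmin.
F#maj: root F# down an augmented fourth → C, giving Cmaj.

Abbmin Dbsus2 Fmin Cmaj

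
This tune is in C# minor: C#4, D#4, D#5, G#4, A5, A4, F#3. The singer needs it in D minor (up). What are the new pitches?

D4 E4 E5 A4 Bb5 Bb4 G3

From C# up to D is a minor second; apply that to each pitch.
C#4 gives D4
D#4 gives E4
D#5 gives E5
G#4 gives A4
A5 gives Bb5
A4 gives Bb4
F#3 gives G3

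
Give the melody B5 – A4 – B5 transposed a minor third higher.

D6 C5 D6

B5 becomes D6
A4 becomes C5
B5 becomes D6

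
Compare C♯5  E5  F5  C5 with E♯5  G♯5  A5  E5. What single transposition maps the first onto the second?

up a major third

Take the first pair: C#5 → E#5. C to E spans 3 letter names, so the interval is some kind of third.
C#5 to E#5 is 4 semitones, which makes it a major third; the second version is higher, so the direction is up.
Checking another pair — C5 → E5 — gives the same interval.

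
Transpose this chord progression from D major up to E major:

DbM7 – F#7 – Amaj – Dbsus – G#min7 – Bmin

D major up to E major is a major second; each chord root moves by that interval while the quality stays the same.
DbM7: root Db up a major second → Eb, giving EbM7.
F#7: root F# up a major second → G#, giving G#7.
Amaj: root A up a major second → B, giving Bmaj.
Dbsus: root Db up a major second → Eb, giving Ebsus.
G#min7: root G# up a major second → A#, giving A#min7.
Bmin: root B up a major second → C#, giving C#min.

EbM7 G#7 Bmaj Ebsus A#min7 C#min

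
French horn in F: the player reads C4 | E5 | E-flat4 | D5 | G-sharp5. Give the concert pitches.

F3 A4 Ab3 G4 C#5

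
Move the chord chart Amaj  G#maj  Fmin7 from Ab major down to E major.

E#maj D##maj C#min7

Ab major down to E major is a diminished fourth; each chord root moves by that interval while the quality stays the same.
Amaj: root A down a diminished fourth → E#, giving E#maj.
G#maj: root G# down a diminished fourth → D##, giving D##maj.
Fmin7: root F down a diminished fourth → C#, giving C#min7.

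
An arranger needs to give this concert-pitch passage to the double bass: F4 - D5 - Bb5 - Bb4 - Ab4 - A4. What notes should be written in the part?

F5 D6 Bb6 Bb5 Ab5 A5

The double bass sounds a perfect octave below written, so the written part must be a perfect octave above concert — transpose each note up.
F4 becomes F5
D5 becomes D6
Bb5 becomes Bb6
Bb4 becomes Bb5
Ab4 becomes Ab5
A4 becomes A5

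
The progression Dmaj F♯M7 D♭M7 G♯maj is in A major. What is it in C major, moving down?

Fmaj AM7 FbM7 Bmaj

A major down to C major is a major sixth; each chord root moves by that interval while the quality stays the same.
Dmaj: root D down a major sixth → F, giving Fmaj.
F♯M7: root F♯ down a major sixth → A, giving AM7.
D♭M7: root D♭ down a major sixth → Fb, giving FbM7.
G♯maj: root G♯ down a major sixth → B, giving Bmaj.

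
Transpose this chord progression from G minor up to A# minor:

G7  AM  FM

G minor up to A# minor is an augmented second; each chord root moves by that interval while the quality stays the same.
G7: root G up an augmented second → A#, giving A#7.
AM: root A up an augmented second → B#, giving B#M.
FM: root F up an augmented second → G#, giving G#M.

A#7 B#M G#M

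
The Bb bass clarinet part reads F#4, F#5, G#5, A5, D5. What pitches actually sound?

E3 E4 F#4 G4 C4

Written C4 on the Bb bass clarinet sounds as Bb2, a major ninth lower; apply that shift to every note.
F#4 -> E3
F#5 -> E4
G#5 -> F#4
A5 -> G4
D5 -> C4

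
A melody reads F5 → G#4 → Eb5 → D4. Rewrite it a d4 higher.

Bbb5 C5 Abb5 Gb4

F5 gives Bbb5
G#4 gives C5
Eb5 gives Abb5
D4 gives Gb4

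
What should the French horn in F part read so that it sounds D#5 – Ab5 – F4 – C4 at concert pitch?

The French horn in F sounds a perfect fifth below written, so the written part must be a perfect fifth above concert — transpose each note up.
D#5 gives A#5
Ab5 gives Eb6
F4 gives C5
C4 gives G4

A#5 Eb6 C5 G4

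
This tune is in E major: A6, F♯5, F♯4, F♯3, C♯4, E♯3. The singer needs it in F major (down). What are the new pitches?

Bb5 G4 G3 G2 D3 F#2

E major to F major down is a major seventh, so every note moves down by that interval.
A6 -> Bb5
F#5 -> G4
F#4 -> G3
F#3 -> G2
C#4 -> D3
E#3 -> F#2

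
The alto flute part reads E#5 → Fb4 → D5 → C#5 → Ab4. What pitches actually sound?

B#4 Cb4 A4 G#4 Eb4

The alto flute sounds a perfect fourth below written, so transpose each written note down a perfect fourth.
E#5 -> B#4
Fb4 -> Cb4
D5 -> A4
C#5 -> G#4
Ab4 -> Eb4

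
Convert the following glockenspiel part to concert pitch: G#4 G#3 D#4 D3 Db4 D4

G#6 G#5 D#6 D5 Db6 D6

The glockenspiel sounds a perfect fifteenth above written, so transpose each written note up a perfect fifteenth.
G#4 to G#6
G#3 to G#5
D#4 to D#6
D3 to D5
Db4 to Db6
D4 to D6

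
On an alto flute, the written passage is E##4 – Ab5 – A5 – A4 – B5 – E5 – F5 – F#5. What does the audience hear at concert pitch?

The alto flute sounds a perfect fourth below written, so transpose each written note down a perfect fourth.
E##4 to B##3
Ab5 to Eb5
A5 to E5
A4 to E4
B5 to F#5
E5 to B4
F5 to C5
F#5 to C#5

B##3 Eb5 E5 E4 F#5 B4 C5 C#5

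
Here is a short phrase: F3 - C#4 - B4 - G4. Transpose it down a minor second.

F3 becomes E3
C#4 becomes B#3
B4 becomes A#4
G4 becomes F#4

E3 B#3 A#4 F#4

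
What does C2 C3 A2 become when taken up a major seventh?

B2 B3 G#3

C2 becomes B2
C3 becomes B3
A2 becomes G#3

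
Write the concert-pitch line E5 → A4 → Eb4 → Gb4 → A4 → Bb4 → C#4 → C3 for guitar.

E6 A5 Eb5 Gb5 A5 Bb5 C#5 C4

The guitar sounds a perfect octave below written, so the written part must be a perfect octave above concert — transpose each note up.
E5 gives E6
A4 gives A5
Eb4 gives Eb5
Gb4 gives Gb5
A4 gives A5
Bb4 gives Bb5
C#4 gives C#5
C3 gives C4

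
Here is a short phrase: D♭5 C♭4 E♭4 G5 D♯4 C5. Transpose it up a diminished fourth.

Db5 → Gbb5
Cb4 → Fbb4
Eb4 → Abb4
G5 → Cb6
D#4 → G4
C5 → Fb5

Gbb5 Fbb4 Abb4 Cb6 G4 Fb5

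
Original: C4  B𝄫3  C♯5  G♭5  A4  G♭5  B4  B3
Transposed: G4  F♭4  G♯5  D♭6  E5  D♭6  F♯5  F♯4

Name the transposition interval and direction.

up a perfect fifth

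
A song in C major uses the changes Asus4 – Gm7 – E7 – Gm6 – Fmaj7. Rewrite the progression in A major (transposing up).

C major up to A major is a major sixth; each chord root moves by that interval while the quality stays the same.
Asus4: root A up a major sixth → F#, giving F#sus4.
Gm7: root G up a major sixth → E, giving Em7.
E7: root E up a major sixth → C#, giving C#7.
Gm6: root G up a major sixth → E, giving Em6.
Fmaj7: root F up a major sixth → D, giving Dmaj7.

F#sus4 Em7 C#7 Em6 Dmaj7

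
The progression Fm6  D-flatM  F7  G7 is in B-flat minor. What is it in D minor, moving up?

Am6 FM A7 B7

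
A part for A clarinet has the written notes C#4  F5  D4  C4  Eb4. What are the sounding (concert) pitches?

Written C4 on the A clarinet sounds as A3, a minor third lower; apply that shift to every note.
C#4 to A#3
F5 to D5
D4 to B3
C4 to A3
Eb4 to C4

A#3 D5 B3 A3 C4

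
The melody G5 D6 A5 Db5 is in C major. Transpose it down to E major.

B4 F#5 C#5 F4

C major to E major down is a minor sixth, so every note moves down by that interval.
G5 to B4
D6 to F#5
A5 to C#5
Db5 to F4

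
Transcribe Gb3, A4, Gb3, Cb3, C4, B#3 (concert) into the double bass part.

Gb4 A5 Gb4 Cb4 C5 B#4

The double bass sounds a perfect octave below written, so the written part must be a perfect octave above concert — transpose each note up.
Gb3 becomes Gb4
A4 becomes A5
Gb3 becomes Gb4
Cb3 becomes Cb4
C4 becomes C5
B#3 becomes B#4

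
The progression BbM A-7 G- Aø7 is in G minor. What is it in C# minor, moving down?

EM D#-7 C#- D#ø7

G minor down to C# minor is a diminished fifth; each chord root moves by that interval while the quality stays the same.
BbM: root Bb down a diminished fifth → E, giving EM.
A-7: root A down a diminished fifth → D#, giving D#-7.
G-: root G down a diminished fifth → C#, giving C#-.
Aø7: root A down a diminished fifth → D#, giving D#ø7.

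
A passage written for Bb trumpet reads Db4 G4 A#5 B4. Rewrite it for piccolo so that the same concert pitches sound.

First find concert pitch: the Bb trumpet sounds a major second below written, so Db4 G4 A#5 B4 sounds Cb4 F4 G#5 A4.
Then write for piccolo: it sounds a perfect octave above written, so the part must be a perfect octave below concert.
Cb4 → Cb3
F4 → F3
G#5 → G#4
A4 → A3

Cb3 F3 G#4 A3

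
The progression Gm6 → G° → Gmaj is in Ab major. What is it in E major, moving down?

Ab major down to E major is a diminished fourth; each chord root moves by that interval while the quality stays the same.
Gm6: root G down a diminished fourth → D#, giving D#m6.
G°: root G down a diminished fourth → D#, giving D#°.
Gmaj: root G down a diminished fourth → D#, giving D#maj.

D#m6 D#° D#maj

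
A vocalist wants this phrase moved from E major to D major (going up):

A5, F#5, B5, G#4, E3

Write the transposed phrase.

G6 E6 A6 F#5 D4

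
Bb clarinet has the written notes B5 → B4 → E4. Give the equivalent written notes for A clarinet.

C6 C5 F4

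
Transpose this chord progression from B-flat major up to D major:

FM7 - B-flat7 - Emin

AM7 D7 G#min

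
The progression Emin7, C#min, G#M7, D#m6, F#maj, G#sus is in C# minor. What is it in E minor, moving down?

Gmin7 Emin BM7 F#m6 Amaj Bsus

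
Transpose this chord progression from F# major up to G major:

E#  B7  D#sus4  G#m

F# C7 Esus4 Am

F# major up to G major is a minor second; each chord root moves by that interval while the quality stays the same.
E#: root E# up a minor second → F#, giving F#.
B7: root B up a minor second → C, giving C7.
D#sus4: root D# up a minor second → E, giving Esus4.
G#m: root G# up a minor second → A, giving Am.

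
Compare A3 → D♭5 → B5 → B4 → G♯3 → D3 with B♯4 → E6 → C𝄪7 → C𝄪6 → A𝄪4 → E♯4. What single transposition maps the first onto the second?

up an augmented ninth

Take the first pair: A3 → B#4. A to B spans 9 letter names, so the interval is some kind of ninth.
A3 to B#4 is 15 semitones, which makes it an augmented ninth; the second version is higher, so the direction is up.
Checking another pair — D3 → E#4 — gives the same interval.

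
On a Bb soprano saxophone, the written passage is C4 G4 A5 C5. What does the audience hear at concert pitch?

Bb3 F4 G5 Bb4

Written C4 on the Bb soprano saxophone sounds as Bb3, a major second lower; apply that shift to every note.
C4 becomes Bb3
G4 becomes F4
A5 becomes G5
C5 becomes Bb4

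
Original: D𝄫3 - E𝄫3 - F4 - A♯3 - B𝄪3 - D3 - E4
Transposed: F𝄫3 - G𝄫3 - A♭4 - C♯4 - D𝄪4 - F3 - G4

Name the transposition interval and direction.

From Dbb3 to Fbb3 is 3 letter names — a third of some quality.
Dbb3 to Fbb3 is 3 semitones, which makes it a minor third; the second version is higher, so the direction is up.
Checking another pair — E4 → G4 — gives the same interval.

up a minor third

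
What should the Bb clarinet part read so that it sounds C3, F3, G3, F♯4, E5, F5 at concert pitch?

D3 G3 A3 G#4 F#5 G5

The Bb clarinet sounds a major second below written, so the written part must be a major second above concert — transpose each note up.
C3 becomes D3
F3 becomes G3
G3 becomes A3
F#4 becomes G#4
E5 becomes F#5
F5 becomes G5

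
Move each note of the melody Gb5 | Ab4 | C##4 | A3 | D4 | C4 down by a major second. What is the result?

Fb5 Gb4 B#3 G3 C4 Bb3

Gb5 down a major second is Fb5.
Ab4 down a major second is Gb4.
A major second down from C##4 gives B#3.
A3: a second down reaches G, and 2 semitones makes it G3.
D4 down a major second is C4.
A major second down from C4 gives Bb3.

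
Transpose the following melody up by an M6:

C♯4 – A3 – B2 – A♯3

A#4 F#4 G#3 F##4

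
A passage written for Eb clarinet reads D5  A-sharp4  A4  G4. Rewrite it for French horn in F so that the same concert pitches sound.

First find concert pitch: the Eb clarinet sounds a minor third above written, so D5 A-sharp4 A4 G4 sounds F5 C#5 C5 Bb4.
Then write for French horn in F: it sounds a perfect fifth below written, so the part must be a perfect fifth above concert.
F5 → C6
C#5 → G#5
C5 → G5
Bb4 → F5

C6 G#5 G5 F5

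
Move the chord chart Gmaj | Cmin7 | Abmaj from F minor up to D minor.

F minor up to D minor is a major sixth; each chord root moves by that interval while the quality stays the same.
Gmaj: root G up a major sixth → E, giving Emaj.
Cmin7: root C up a major sixth → A, giving Amin7.
Abmaj: root Ab up a major sixth → F, giving Fmaj.

Emaj Amin7 Fmaj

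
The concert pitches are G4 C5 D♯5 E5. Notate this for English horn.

D5 G5 A#5 B5

The English horn sounds a perfect fifth below written, so the written part must be a perfect fifth above concert — transpose each note up.
G4 -> D5
C5 -> G5
D#5 -> A#5
E5 -> B5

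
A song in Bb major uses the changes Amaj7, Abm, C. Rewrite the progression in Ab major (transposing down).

Bb major down to Ab major is a major second; each chord root moves by that interval while the quality stays the same.
Amaj7: root A down a major second → G, giving Gmaj7.
Abm: root Ab down a major second → Gb, giving Gbm.
C: root C down a major second → Bb, giving Bb.

Gmaj7 Gbm Bb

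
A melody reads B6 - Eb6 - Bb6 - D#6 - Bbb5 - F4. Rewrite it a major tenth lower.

G5 Cb5 Gb5 B4 Gbb4 Db3

B6: a tenth down reaches G, and 16 semitones makes it G5.
A major tenth down from Eb6 gives Cb5.
Bb6: a tenth down reaches G, and 16 semitones makes it Gb5.
D#6: a tenth down reaches B, and 16 semitones makes it B4.
A major tenth down from Bbb5 gives Gbb4.
F4 down a major tenth is Db3.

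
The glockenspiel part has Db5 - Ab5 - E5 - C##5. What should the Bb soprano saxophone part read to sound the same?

First find concert pitch: the glockenspiel sounds a perfect fifteenth above written, so Db5 Ab5 E5 C##5 sounds Db7 Ab7 E7 C##7.
Then write for Bb soprano saxophone: it sounds a major second below written, so the part must be a major second above concert.
Db7 → Eb7
Ab7 → Bb7
E7 → F#7
C##7 → D##7

Eb7 Bb7 F#7 D##7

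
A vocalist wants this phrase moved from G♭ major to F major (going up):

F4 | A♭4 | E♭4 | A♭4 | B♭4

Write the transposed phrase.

E5 G5 D5 G5 A5

G♭ major to F major up is a major seventh, so every note moves up by that interval.
F4 to E5
Ab4 to G5
Eb4 to D5
Ab4 to G5
Bb4 to A5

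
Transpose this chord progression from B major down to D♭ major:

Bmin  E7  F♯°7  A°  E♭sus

Dbmin Gb7 Ab°7 Cb° Gbbsus

B major down to D♭ major is an augmented sixth; each chord root moves by that interval while the quality stays the same.
Bmin: root B down an augmented sixth → Db, giving Dbmin.
E7: root E down an augmented sixth → Gb, giving Gb7.
F♯°7: root F♯ down an augmented sixth → Ab, giving Ab°7.
A°: root A down an augmented sixth → Cb, giving Cb°.
E♭sus: root E♭ down an augmented sixth → Gbb, giving Gbbsus.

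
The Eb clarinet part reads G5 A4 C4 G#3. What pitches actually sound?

Written C4 on the Eb clarinet sounds as Eb4, a minor third higher; apply that shift to every note.
G5 → Bb5
A4 → C5
C4 → Eb4
G#3 → B3

Bb5 C5 Eb4 B3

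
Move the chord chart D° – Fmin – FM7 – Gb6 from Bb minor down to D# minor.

Bb minor down to D# minor is a diminished sixth; each chord root moves by that interval while the quality stays the same.
D°: root D down a diminished sixth → F##, giving F##°.
Fmin: root F down a diminished sixth → A#, giving A#min.
FM7: root F down a diminished sixth → A#, giving A#M7.
Gb6: root Gb down a diminished sixth → B, giving B6.

F##° A#min A#M7 B6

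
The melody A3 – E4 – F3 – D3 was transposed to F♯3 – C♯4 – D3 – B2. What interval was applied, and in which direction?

From A3 to F#3 is 3 letter names — a third of some quality.
F#3 to A3 is 3 semitones, which makes it a minor third; the second version is lower, so the direction is down.
Checking another pair — D3 → B2 — gives the same interval.

down a minor third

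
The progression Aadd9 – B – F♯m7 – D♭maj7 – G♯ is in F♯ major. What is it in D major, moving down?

Fadd9 G Dm7 Bbbmaj7 E

F♯ major down to D major is a major third; each chord root moves by that interval while the quality stays the same.
Aadd9: root A down a major third → F, giving Fadd9.
B: root B down a major third → G, giving G.
F♯m7: root F♯ down a major third → D, giving Dm7.
D♭maj7: root D♭ down a major third → Bbb, giving Bbbmaj7.
G♯: root G♯ down a major third → E, giving E.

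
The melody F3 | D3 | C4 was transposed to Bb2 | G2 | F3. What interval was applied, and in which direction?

down a perfect fifth

From F3 to Bb2 is 5 letter names — a fifth of some quality.
Bb2 to F3 is 7 semitones, which makes it a perfect fifth; the second version is lower, so the direction is down.
Checking another pair — C4 → F3 — gives the same interval.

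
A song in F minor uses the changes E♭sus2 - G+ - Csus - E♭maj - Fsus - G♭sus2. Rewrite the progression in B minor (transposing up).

F minor up to B minor is an augmented fourth; each chord root moves by that interval while the quality stays the same.
E♭sus2: root E♭ up an augmented fourth → A, giving Asus2.
G+: root G up an augmented fourth → C#, giving C#+.
Csus: root C up an augmented fourth → F#, giving F#sus.
E♭maj: root E♭ up an augmented fourth → A, giving Amaj.
Fsus: root F up an augmented fourth → B, giving Bsus.
G♭sus2: root G♭ up an augmented fourth → C, giving Csus2.

Asus2 C#+ F#sus Amaj Bsus Csus2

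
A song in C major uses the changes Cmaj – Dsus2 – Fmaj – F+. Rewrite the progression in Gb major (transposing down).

C major down to Gb major is an augmented fourth; each chord root moves by that interval while the quality stays the same.
Cmaj: root C down an augmented fourth → Gb, giving Gbmaj.
Dsus2: root D down an augmented fourth → Ab, giving Absus2.
Fmaj: root F down an augmented fourth → Cb, giving Cbmaj.
F+: root F down an augmented fourth → Cb, giving Cb+.

Gbmaj Absus2 Cbmaj Cb+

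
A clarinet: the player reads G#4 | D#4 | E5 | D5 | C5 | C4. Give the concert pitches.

E#4 B#3 C#5 B4 A4 A3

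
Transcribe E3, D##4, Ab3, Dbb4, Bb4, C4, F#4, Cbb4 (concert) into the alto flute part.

Written C4 sounds as G3 on the alto flute, so concert pitches are written a perfect fourth up.
E3 becomes A3
D##4 becomes G##4
Ab3 becomes Db4
Dbb4 becomes Gbb4
Bb4 becomes Eb5
C4 becomes F4
F#4 becomes B4
Cbb4 becomes Fbb4

A3 G##4 Db4 Gbb4 Eb5 F4 B4 Fbb4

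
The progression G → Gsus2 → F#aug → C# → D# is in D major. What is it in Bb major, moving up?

Eb Ebsus2 Daug A B

D major up to Bb major is a minor sixth; each chord root moves by that interval while the quality stays the same.
G: root G up a minor sixth → Eb, giving Eb.
Gsus2: root G up a minor sixth → Eb, giving Ebsus2.
F#aug: root F# up a minor sixth → D, giving Daug.
C#: root C# up a minor sixth → A, giving A.
D#: root D# up a minor sixth → B, giving B.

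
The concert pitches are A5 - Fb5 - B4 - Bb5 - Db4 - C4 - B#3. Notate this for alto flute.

D6 Bbb5 E5 Eb6 Gb4 F4 E#4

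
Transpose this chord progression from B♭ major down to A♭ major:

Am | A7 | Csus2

Gm G7 Bbsus2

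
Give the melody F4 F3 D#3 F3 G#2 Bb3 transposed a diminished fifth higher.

Cb5 Cb4 A3 Cb4 D3 Fb4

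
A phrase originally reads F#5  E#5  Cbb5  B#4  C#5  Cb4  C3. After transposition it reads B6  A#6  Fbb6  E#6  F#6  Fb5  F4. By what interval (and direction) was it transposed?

Take the first pair: F#5 → B6. F to B spans 11 letter names, so the interval is some kind of eleventh.
F#5 to B6 is 17 semitones, which makes it a perfect eleventh; the second version is higher, so the direction is up.
Checking another pair — C3 → F4 — gives the same interval.

up a perfect eleventh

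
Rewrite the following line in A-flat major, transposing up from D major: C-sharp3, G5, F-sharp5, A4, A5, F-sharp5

G3 Db6 C6 Eb5 Eb6 C6

From D up to A-flat is a diminished fifth; apply that to each pitch.
C#3 becomes G3
G5 becomes Db6
F#5 becomes C6
A4 becomes Eb5
A5 becomes Eb6
F#5 becomes C6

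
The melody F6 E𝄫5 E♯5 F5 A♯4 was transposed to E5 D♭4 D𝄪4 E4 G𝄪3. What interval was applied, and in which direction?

down a minor ninth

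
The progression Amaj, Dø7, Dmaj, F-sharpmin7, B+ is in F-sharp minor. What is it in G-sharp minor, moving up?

Bmaj Eø7 Emaj G#min7 C#+

F-sharp minor up to G-sharp minor is a major second; each chord root moves by that interval while the quality stays the same.
Amaj: root A up a major second → B, giving Bmaj.
Dø7: root D up a major second → E, giving Eø7.
Dmaj: root D up a major second → E, giving Emaj.
F-sharpmin7: root F-sharp up a major second → G#, giving G#min7.
B+: root B up a major second → C#, giving C#+.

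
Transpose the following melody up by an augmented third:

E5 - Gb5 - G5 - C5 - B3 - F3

E5 gives G##5
Gb5 gives B5
G5 gives B#5
C5 gives E#5
B3 gives D##4
F3 gives A#3

G##5 B5 B#5 E#5 D##4 A#3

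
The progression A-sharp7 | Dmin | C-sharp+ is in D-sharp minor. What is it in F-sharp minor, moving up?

D-sharp minor up to F-sharp minor is a minor third; each chord root moves by that interval while the quality stays the same.
A-sharp7: root A-sharp up a minor third → C#, giving C#7.
Dmin: root D up a minor third → F, giving Fmin.
C-sharp+: root C-sharp up a minor third → E, giving E+.

C#7 Fmin E+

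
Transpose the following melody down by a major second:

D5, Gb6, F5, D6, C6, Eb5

C5 Fb6 Eb5 C6 Bb5 Db5

D5: a second down reaches C, and 2 semitones makes it C5.
Gb6: a second down reaches F, and 2 semitones makes it Fb6.
F5: a second down reaches E, and 2 semitones makes it Eb5.
D6: a second down reaches C, and 2 semitones makes it C6.
C6 down a major second is Bb5.
A major second down from Eb5 gives Db5.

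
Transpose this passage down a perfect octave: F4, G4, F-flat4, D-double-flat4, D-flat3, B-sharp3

F3 G3 Fb3 Dbb3 Db2 B#2

F4 → F3
G4 → G3
Fb4 → Fb3
Dbb4 → Dbb3
Db3 → Db2
B#3 → B#2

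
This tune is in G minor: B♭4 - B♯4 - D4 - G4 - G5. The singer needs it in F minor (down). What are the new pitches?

G minor to F minor down is a major second, so every note moves down by that interval.
Bb4 gives Ab4
B#4 gives A#4
D4 gives C4
G4 gives F4
G5 gives F5

Ab4 A#4 C4 F4 F5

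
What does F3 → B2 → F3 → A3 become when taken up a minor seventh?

Eb4 A3 Eb4 G4

F3: a seventh up reaches E, and 10 semitones makes it Eb4.
A minor seventh up from B2 gives A3.
A minor seventh up from F3 gives Eb4.
A minor seventh up from A3 gives G4.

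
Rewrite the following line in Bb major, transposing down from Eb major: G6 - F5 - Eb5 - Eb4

D6 C5 Bb4 Bb3

Eb major to Bb major down is a perfect fourth, so every note moves down by that interval.
G6 becomes D6
F5 becomes C5
Eb5 becomes Bb4
Eb4 becomes Bb3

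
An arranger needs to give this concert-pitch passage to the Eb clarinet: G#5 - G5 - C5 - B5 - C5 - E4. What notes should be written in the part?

The Eb clarinet sounds a minor third above written, so the written part must be a minor third below concert — transpose each note down.
G#5 gives E#5
G5 gives E5
C5 gives A4
B5 gives G#5
C5 gives A4
E4 gives C#4

E#5 E5 A4 G#5 A4 C#4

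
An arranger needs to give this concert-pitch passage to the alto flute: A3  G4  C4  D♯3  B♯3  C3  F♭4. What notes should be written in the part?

D4 C5 F4 G#3 E#4 F3 Bbb4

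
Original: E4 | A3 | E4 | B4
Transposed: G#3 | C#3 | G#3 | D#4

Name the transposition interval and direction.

Take the first pair: E4 → G#3. E to G spans 6 letter names, so the interval is some kind of sixth.
G#3 to E4 is 8 semitones, which makes it a minor sixth; the second version is lower, so the direction is down.
Checking another pair — B4 → D#4 — gives the same interval.

down a minor sixth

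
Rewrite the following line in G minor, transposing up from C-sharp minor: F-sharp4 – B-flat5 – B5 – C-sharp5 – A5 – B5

C5 Fb6 F6 G5 Eb6 F6

From C-sharp up to G is a diminished fifth; apply that to each pitch.
F#4 -> C5
Bb5 -> Fb6
B5 -> F6
C#5 -> G5
A5 -> Eb6
B5 -> F6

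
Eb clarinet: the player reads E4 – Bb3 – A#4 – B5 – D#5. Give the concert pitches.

G4 Db4 C#5 D6 F#5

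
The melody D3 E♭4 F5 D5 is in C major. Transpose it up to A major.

B3 C5 D6 B5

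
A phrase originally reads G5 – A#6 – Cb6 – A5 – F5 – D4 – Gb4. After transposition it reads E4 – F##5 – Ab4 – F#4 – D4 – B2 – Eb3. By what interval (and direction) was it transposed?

down a minor tenth

Take the first pair: G5 → E4. G to E spans 10 letter names, so the interval is some kind of tenth.
E4 to G5 is 15 semitones, which makes it a minor tenth; the second version is lower, so the direction is down.
Checking another pair — Gb4 → Eb3 — gives the same interval.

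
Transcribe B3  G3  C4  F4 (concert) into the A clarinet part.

D4 Bb3 Eb4 Ab4

Written C4 sounds as A3 on the A clarinet, so concert pitches are written a minor third up.
B3 -> D4
G3 -> Bb3
C4 -> Eb4
F4 -> Ab4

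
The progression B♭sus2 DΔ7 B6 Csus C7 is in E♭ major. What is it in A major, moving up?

Esus2 G#Δ7 E#6 F#sus F#7

E♭ major up to A major is an augmented fourth; each chord root moves by that interval while the quality stays the same.
B♭sus2: root B♭ up an augmented fourth → E, giving Esus2.
DΔ7: root D up an augmented fourth → G#, giving G#Δ7.
B6: root B up an augmented fourth → E#, giving E#6.
Csus: root C up an augmented fourth → F#, giving F#sus.
C7: root C up an augmented fourth → F#, giving F#7.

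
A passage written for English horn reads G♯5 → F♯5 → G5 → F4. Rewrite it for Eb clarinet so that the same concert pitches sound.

First find concert pitch: the English horn sounds a perfect fifth below written, so G♯5 F♯5 G5 F4 sounds C#5 B4 C5 Bb3.
Then write for Eb clarinet: it sounds a minor third above written, so the part must be a minor third below concert.
C#5 → A#4
B4 → G#4
C5 → A4
Bb3 → G3

A#4 G#4 A4 G3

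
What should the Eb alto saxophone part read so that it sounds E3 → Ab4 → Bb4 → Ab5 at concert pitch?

C#4 F5 G5 F6

The Eb alto saxophone sounds a major sixth below written, so the written part must be a major sixth above concert — transpose each note up.
E3 gives C#4
Ab4 gives F5
Bb4 gives G5
Ab5 gives F6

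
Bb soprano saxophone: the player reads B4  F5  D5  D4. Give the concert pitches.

A4 Eb5 C5 C4

Written C4 on the Bb soprano saxophone sounds as Bb3, a major second lower; apply that shift to every note.
B4 becomes A4
F5 becomes Eb5
D5 becomes C5
D4 becomes C4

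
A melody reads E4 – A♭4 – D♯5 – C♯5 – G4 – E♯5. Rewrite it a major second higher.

F#4 Bb4 E#5 D#5 A4 F##5

A major second up from E4 gives F#4.
A major second up from Ab4 gives Bb4.
D#5: a second up reaches E, and 2 semitones makes it E#5.
A major second up from C#5 gives D#5.
A major second up from G4 gives A4.
E#5 up a major second is F##5.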